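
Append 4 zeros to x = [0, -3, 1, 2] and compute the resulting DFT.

Original 4-point DFT: [0, -1+5i, 2, -1-5i]
Zero-padded 8-point DFT provides frequency interpolation.

DFT_8([x, 0, ...]) = [0, -3.5355-0.2929i, -1+5i, 3.5355+1.7071i, 2, 3.5355-1.7071i, -1-5i, -3.5355+0.2929i]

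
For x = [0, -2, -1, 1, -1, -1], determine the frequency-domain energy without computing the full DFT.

Parseval: Σ|x[n]|² = (1/N)Σ|X[k]|², so Σ|X[k]|² = N·Σ|x[n]|² = 6·8.0000

Σ|X[k]|² = N·Σ|x[n]|² = 6·8.0000 = 48.0000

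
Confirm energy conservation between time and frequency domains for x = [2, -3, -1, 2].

Time domain:
Σ|x[n]|² = |2|² + |-3|² + |-1|² + |2|² = 18.0000

Frequency domain:
(1/4)Σ|X[k]|² = (1/4)(|0|² + |3+5i|² + |2|² + |3-5i|²) = (1/4)·72.0000 = 18.0000

Both sides agree, confirming Parseval's theorem.

Σ|x[n]|² = (1/N)Σ|X[k]|² = 18.0000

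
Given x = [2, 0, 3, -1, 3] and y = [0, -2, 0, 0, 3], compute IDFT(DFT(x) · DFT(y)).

(x ⊛ y)[n] = Σ(m=0 to 4) x[m] · y[(n-m) mod 5]

Computing each output sample:
(x ⊛ y)[0] = -6
(x ⊛ y)[1] = 5
(x ⊛ y)[2] = -3
(x ⊛ y)[3] = 3
(x ⊛ y)[4] = 8

x ⊛ y = [-6, 5, -3, 3, 8]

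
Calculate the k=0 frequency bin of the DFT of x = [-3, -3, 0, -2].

X[0] = Σ(n=0 to 3) x[n] · ω_4^0 = Σ x[n]
= (-3) + (-3) + (0) + (-2)

X[0] = -8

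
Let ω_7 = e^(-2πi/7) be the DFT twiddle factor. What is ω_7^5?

ω_7^5 = e^(-2πi·5/7)
= cos(-2π·5/7) + i·sin(-2π·5/7)
= cos(-10π/7) + i·sin(-10π/7)

ω_7^5 = cos(-10π/7) + i·sin(-10π/7) = -0.2225+0.9749i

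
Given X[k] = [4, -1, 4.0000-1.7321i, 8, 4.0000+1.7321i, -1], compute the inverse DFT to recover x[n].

x[n] = (1/6) Σ(k=0 to 5) X[k] · e^(2πikn/6)

Computing each x[n]:
x[0] = 3
x[1] = -1
x[2] = 1
x[3] = 1
x[4] = 2
x[5] = -2

x = [3, -1, 1, 1, 2, -2]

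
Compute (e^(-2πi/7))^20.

Since ω_7^7 = 1, powers reduce modulo 7.
20 mod 7 = 6
So ω_7^20 = ω_7^6 = e^(-2πi·6/7)

ω_7^20 = ω_7^6 = 0.6235+0.7818i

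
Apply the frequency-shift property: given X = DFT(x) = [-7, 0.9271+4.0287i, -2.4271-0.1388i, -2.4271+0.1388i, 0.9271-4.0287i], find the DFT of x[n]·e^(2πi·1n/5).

Modulation property: DFT(ω_5^(-1n)·x[n]) = X[(k-1) mod 5], so circularly shift X by 1 positions.

X[k-1] = [0.9271-4.0287i, -7, 0.9271+4.0287i, -2.4271-0.1388i, -2.4271+0.1388i]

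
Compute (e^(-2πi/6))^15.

Since ω_6^6 = 1, powers reduce modulo 6.
15 mod 6 = 3
So ω_6^15 = ω_6^3 = e^(-2πi·3/6)

ω_6^15 = ω_6^3 = -1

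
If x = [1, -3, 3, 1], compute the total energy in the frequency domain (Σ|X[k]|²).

Parseval: Σ|x[n]|² = (1/N)Σ|X[k]|², so Σ|X[k]|² = N·Σ|x[n]|² = 4·20.0000

Σ|X[k]|² = N·Σ|x[n]|² = 4·20.0000 = 80.0000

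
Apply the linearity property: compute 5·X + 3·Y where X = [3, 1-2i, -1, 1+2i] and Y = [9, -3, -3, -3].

By linearity: DFT(5x + 3y) = 5·DFT(x) + 3·DFT(y)
= 5·[3, 1-2i, -1, 1+2i] + 3·[9, -3, -3, -3]

Computing element-wise:
Z[0] = 5·(3) + 3·(9) = 42
Z[1] = 5·(1-2i) + 3·(-3) = -4-10i
Z[2] = 5·(-1) + 3·(-3) = -14
Z[3] = 5·(1+2i) + 3·(-3) = -4+10i

DFT(5x + 3y) = 5·X + 3·Y = [42, -4-10i, -14, -4+10i]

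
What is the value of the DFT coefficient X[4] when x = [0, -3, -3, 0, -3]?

X[4] = Σ(n=0 to 4) x[n] · ω_5^(4n) where ω_5 = e^(-2πi/5)
= (0)·ω_5^0 + (-3)·ω_5^4 + (-3)·ω_5^8 + (0)·ω_5^12 + (-3)·ω_5^16

X[4] = 0.5729-1.7634i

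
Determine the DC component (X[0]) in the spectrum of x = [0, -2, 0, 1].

X[0] = Σ(n=0 to 3) x[n] · ω_4^0 = Σ x[n]
= (0) + (-2) + (0) + (1)

X[0] = -1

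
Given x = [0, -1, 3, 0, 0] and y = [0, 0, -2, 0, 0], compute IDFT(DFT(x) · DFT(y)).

(x ⊛ y)[n] = Σ(m=0 to 4) x[m] · y[(n-m) mod 5]

Computing each output sample:
(x ⊛ y)[0] = 0
(x ⊛ y)[1] = 0
(x ⊛ y)[2] = 0
(x ⊛ y)[3] = 2
(x ⊛ y)[4] = -6

x ⊛ y = [0, 0, 0, 2, -6]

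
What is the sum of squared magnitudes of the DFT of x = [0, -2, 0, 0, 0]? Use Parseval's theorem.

Parseval: Σ|x[n]|² = (1/N)Σ|X[k]|², so Σ|X[k]|² = N·Σ|x[n]|² = 5·4.0000

Σ|X[k]|² = N·Σ|x[n]|² = 5·4.0000 = 20.0000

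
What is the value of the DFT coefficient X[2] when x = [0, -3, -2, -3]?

X[2] = Σ(n=0 to 3) x[n] · ω_4^(2n) where ω_4 = e^(-2πi/4)
= (0)·ω_4^0 + (-3)·ω_4^2 + (-2)·ω_4^4 + (-3)·ω_4^6

X[2] = 4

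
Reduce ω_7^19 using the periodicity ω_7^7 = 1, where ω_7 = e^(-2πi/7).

Since ω_7^7 = 1, powers reduce modulo 7.
19 mod 7 = 5
So ω_7^19 = ω_7^5 = e^(-2πi·5/7)

ω_7^19 = ω_7^5 = -0.2225+0.9749i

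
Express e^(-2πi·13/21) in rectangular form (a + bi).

ω_21^13 = e^(-2πi·13/21)
= cos(-2π·13/21) + i·sin(-2π·13/21)
= cos(-26π/21) + i·sin(-26π/21)

ω_21^13 = cos(-26π/21) + i·sin(-26π/21) = -0.7331+0.6802i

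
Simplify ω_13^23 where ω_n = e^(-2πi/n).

Since ω_13^13 = 1, powers reduce modulo 13.
23 mod 13 = 10
So ω_13^23 = ω_13^10 = e^(-2πi·10/13)

ω_13^23 = ω_13^10 = 0.1205+0.9927i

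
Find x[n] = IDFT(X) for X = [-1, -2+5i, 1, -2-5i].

x[n] = (1/4) Σ(k=0 to 3) X[k] · e^(2πikn/4)

Computing each x[n]:
x[0] = -1
x[1] = -3
x[2] = 1
x[3] = 2

x = [-1, -3, 1, 2]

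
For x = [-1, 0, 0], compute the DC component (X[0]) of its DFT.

X[0] = Σ(n=0 to 2) x[n] · ω_3^0 = Σ x[n]
= (-1) + (0) + (0)

X[0] = -1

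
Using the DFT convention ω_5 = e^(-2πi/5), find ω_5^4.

ω_5^4 = e^(-2πi·4/5)
= cos(-2π·4/5) + i·sin(-2π·4/5)
= cos(-8π/5) + i·sin(-8π/5)

ω_5^4 = cos(-8π/5) + i·sin(-8π/5) = 0.3090+0.9511i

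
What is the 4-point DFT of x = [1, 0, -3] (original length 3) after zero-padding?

Original 3-point DFT: [-2, 2.5000-2.5981i, 2.5000+2.5981i]
Zero-padded 4-point DFT provides frequency interpolation.

DFT_4([x, 0, ...]) = [-2, 4, -2, 4]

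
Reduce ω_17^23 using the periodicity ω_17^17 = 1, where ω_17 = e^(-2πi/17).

Since ω_17^17 = 1, powers reduce modulo 17.
23 mod 17 = 6
So ω_17^23 = ω_17^6 = e^(-2πi·6/17)

ω_17^23 = ω_17^6 = -0.6026-0.7980i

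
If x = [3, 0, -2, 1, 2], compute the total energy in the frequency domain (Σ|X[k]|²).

Parseval: Σ|x[n]|² = (1/N)Σ|X[k]|², so Σ|X[k]|² = N·Σ|x[n]|² = 5·18.0000

Σ|X[k]|² = N·Σ|x[n]|² = 5·18.0000 = 90.0000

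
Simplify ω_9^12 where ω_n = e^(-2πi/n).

Since ω_9^9 = 1, powers reduce modulo 9.
12 mod 9 = 3
So ω_9^12 = ω_9^3 = e^(-2πi·3/9)

ω_9^12 = ω_9^3 = -0.5000-0.8660i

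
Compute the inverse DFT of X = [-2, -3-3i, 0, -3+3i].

x[n] = (1/4) Σ(k=0 to 3) X[k] · e^(2πikn/4)

Computing each x[n]:
x[0] = -2
x[1] = 1
x[2] = 1
x[3] = -2

x = [-2, 1, 1, -2]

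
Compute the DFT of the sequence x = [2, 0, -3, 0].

X[k] = Σ(n=0 to 3) x[n] · ω_4^(nk)
where ω_4 = e^(-2πi/4)

Computing each X[k]:
X[0] = -1
X[1] = 5
X[2] = -1
X[3] = 5

X = [-1, 5, -1, 5]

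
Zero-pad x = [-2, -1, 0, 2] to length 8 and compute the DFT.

Original 4-point DFT: [-1, -2+3i, -3, -2-3i]
Zero-padded 8-point DFT provides frequency interpolation.

DFT_8([x, 0, ...]) = [-1, -4.1213-0.7071i, -2+3i, 0.1213-0.7071i, -3, 0.1213+0.7071i, -2-3i, -4.1213+0.7071i]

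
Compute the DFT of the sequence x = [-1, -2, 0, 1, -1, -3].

X[k] = Σ(n=0 to 5) x[n] · ω_6^(nk)
where ω_6 = e^(-2πi/6)

Computing each X[k]:
X[0] = -6
X[1] = -4.0000-1.7321i
X[2] = 3
X[3] = 2
X[4] = 3
X[5] = -4.0000+1.7321i

X = [-6, -4.0000-1.7321i, 3, 2, 3, -4.0000+1.7321i]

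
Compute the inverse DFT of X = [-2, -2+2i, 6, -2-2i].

x[n] = (1/4) Σ(k=0 to 3) X[k] · e^(2πikn/4)

Computing each x[n]:
x[0] = 0
x[1] = -3
x[2] = 2
x[3] = -1

x = [0, -3, 2, -1]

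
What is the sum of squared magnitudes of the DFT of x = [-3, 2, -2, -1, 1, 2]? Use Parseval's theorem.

Parseval: Σ|x[n]|² = (1/N)Σ|X[k]|², so Σ|X[k]|² = N·Σ|x[n]|² = 6·23.0000

Σ|X[k]|² = N·Σ|x[n]|² = 6·23.0000 = 138.0000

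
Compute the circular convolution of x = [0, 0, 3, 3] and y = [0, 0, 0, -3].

(x ⊛ y)[n] = Σ(m=0 to 3) x[m] · y[(n-m) mod 4]

Computing each output sample:
(x ⊛ y)[0] = 0
(x ⊛ y)[1] = -9
(x ⊛ y)[2] = -9
(x ⊛ y)[3] = 0

x ⊛ y = [0, -9, -9, 0]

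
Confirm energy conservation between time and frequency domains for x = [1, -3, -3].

Time domain:
Σ|x[n]|² = |1|² + |-3|² + |-3|² = 19.0000

Frequency domain:
(1/3)Σ|X[k]|² = (1/3)(|-5|² + |4|² + |4|²) = (1/3)·57.0000 = 19.0000

Both sides agree, confirming Parseval's theorem.

Σ|x[n]|² = (1/N)Σ|X[k]|² = 19.0000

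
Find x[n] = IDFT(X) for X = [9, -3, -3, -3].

x[n] = (1/4) Σ(k=0 to 3) X[k] · e^(2πikn/4)

Computing each x[n]:
x[0] = 0
x[1] = 3
x[2] = 3
x[3] = 3

x = [0, 3, 3, 3]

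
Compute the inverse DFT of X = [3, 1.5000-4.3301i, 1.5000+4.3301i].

x[n] = (1/3) Σ(k=0 to 2) X[k] · e^(2πikn/3)

Computing each x[n]:
x[0] = 2
x[1] = 3
x[2] = -2

x = [2, 3, -2]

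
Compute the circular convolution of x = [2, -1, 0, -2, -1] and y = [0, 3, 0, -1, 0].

(x ⊛ y)[n] = Σ(m=0 to 4) x[m] · y[(n-m) mod 5]

Computing each output sample:
(x ⊛ y)[0] = -3
(x ⊛ y)[1] = 8
(x ⊛ y)[2] = -2
(x ⊛ y)[3] = -2
(x ⊛ y)[4] = -5

x ⊛ y = [-3, 8, -2, -2, -5]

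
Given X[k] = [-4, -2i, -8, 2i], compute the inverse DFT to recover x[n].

x[n] = (1/4) Σ(k=0 to 3) X[k] · e^(2πikn/4)

Computing each x[n]:
x[0] = -3
x[1] = 2
x[2] = -3
x[3] = 0

x = [-3, 2, -3, 0]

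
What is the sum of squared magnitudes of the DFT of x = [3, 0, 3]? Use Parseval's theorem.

Parseval: Σ|x[n]|² = (1/N)Σ|X[k]|², so Σ|X[k]|² = N·Σ|x[n]|² = 3·18.0000

Σ|X[k]|² = N·Σ|x[n]|² = 3·18.0000 = 54.0000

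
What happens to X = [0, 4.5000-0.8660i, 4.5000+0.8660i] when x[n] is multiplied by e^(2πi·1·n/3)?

Modulation property: DFT(ω_3^(-1n)·x[n]) = X[(k-1) mod 3], so circularly shift X by 1 positions.

X[k-1] = [4.5000+0.8660i, 0, 4.5000-0.8660i]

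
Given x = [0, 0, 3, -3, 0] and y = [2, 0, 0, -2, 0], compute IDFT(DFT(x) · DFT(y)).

(x ⊛ y)[n] = Σ(m=0 to 4) x[m] · y[(n-m) mod 5]

Computing each output sample:
(x ⊛ y)[0] = -6
(x ⊛ y)[1] = 6
(x ⊛ y)[2] = 6
(x ⊛ y)[3] = -6
(x ⊛ y)[4] = 0

x ⊛ y = [-6, 6, 6, -6, 0]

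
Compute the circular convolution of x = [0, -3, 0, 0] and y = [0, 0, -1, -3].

(x ⊛ y)[n] = Σ(m=0 to 3) x[m] · y[(n-m) mod 4]

Computing each output sample:
(x ⊛ y)[0] = 9
(x ⊛ y)[1] = 0
(x ⊛ y)[2] = 0
(x ⊛ y)[3] = 3

x ⊛ y = [9, 0, 0, 3]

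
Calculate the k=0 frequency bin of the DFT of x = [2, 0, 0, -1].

X[0] = Σ(n=0 to 3) x[n] · ω_4^0 = Σ x[n]
= (2) + (0) + (0) + (-1)

X[0] = 1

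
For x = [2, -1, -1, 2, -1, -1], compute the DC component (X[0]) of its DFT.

X[0] = Σ(n=0 to 5) x[n] · ω_6^0 = Σ x[n]
= (2) + (-1) + (-1) + (2) + (-1) + (-1)

X[0] = 0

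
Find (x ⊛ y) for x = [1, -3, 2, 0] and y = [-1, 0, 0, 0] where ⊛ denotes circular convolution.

(x ⊛ y)[n] = Σ(m=0 to 3) x[m] · y[(n-m) mod 4]

Computing each output sample:
(x ⊛ y)[0] = -1
(x ⊛ y)[1] = 3
(x ⊛ y)[2] = -2
(x ⊛ y)[3] = 0

x ⊛ y = [-1, 3, -2, 0]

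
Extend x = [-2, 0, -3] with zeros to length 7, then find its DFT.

Original 3-point DFT: [-5, -0.5000-2.5981i, -0.5000+2.5981i]
Zero-padded 7-point DFT provides frequency interpolation.

DFT_7([x, 0, ...]) = [-5, -1.3324+2.9248i, 0.7029-1.3017i, -3.8705-2.3455i, -3.8705+2.3455i, 0.7029+1.3017i, -1.3324-2.9248i]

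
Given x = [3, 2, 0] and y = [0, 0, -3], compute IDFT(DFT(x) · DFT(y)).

(x ⊛ y)[n] = Σ(m=0 to 2) x[m] · y[(n-m) mod 3]

Computing each output sample:
(x ⊛ y)[0] = -6
(x ⊛ y)[1] = 0
(x ⊛ y)[2] = -9

x ⊛ y = [-6, 0, -9]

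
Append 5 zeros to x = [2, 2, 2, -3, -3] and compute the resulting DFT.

Original 5-point DFT: [0, 2.5000-7.6942i, 2.5000+1.8164i, 2.5000-1.8164i, 2.5000+7.6942i]
Zero-padded 10-point DFT provides frequency interpolation.

DFT_10([x, 0, ...]) = [0, 7.5902+1.5388i, 2.5000-7.6942i, -3.5902+0.3633i, 2.5000+1.8164i, 2, 2.5000-1.8164i, -3.5902-0.3633i, 2.5000+7.6942i, 7.5902-1.5388i]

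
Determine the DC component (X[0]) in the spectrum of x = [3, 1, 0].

X[0] = Σ(n=0 to 2) x[n] · ω_3^0 = Σ x[n]
= (3) + (1) + (0)

X[0] = 4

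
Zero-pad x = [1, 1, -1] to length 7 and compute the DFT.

Original 3-point DFT: [1, 1.0000-1.7321i, 1.0000+1.7321i]
Zero-padded 7-point DFT provides frequency interpolation.

DFT_7([x, 0, ...]) = [1, 1.8460+0.1931i, 1.6784-1.4088i, -0.5245-1.2157i, -0.5245+1.2157i, 1.6784+1.4088i, 1.8460-0.1931i]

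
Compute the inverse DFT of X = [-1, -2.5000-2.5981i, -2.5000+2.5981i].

x[n] = (1/3) Σ(k=0 to 2) X[k] · e^(2πikn/3)

Computing each x[n]:
x[0] = -2
x[1] = 2
x[2] = -1

x = [-2, 2, -1]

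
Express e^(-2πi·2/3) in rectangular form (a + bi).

ω_3^2 = e^(-2πi·2/3)
= cos(-2π·2/3) + i·sin(-2π·2/3)
= cos(-4π/3) + i·sin(-4π/3)

ω_3^2 = cos(-4π/3) + i·sin(-4π/3) = -0.5000+0.8660i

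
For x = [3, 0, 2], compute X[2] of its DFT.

X[2] = Σ(n=0 to 2) x[n] · ω_3^(2n) where ω_3 = e^(-2πi/3)
= (3)·ω_3^0 + (0)·ω_3^2 + (2)·ω_3^4

X[2] = 2.0000-1.7321i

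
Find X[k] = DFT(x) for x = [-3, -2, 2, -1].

X[k] = Σ(n=0 to 3) x[n] · ω_4^(nk)
where ω_4 = e^(-2πi/4)

Computing each X[k]:
X[0] = -4
X[1] = -5+1i
X[2] = 2
X[3] = -5-1i

X = [-4, -5+1i, 2, -5-1i]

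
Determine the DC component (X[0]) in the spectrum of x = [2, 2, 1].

X[0] = Σ(n=0 to 2) x[n] · ω_3^0 = Σ x[n]
= (2) + (2) + (1)

X[0] = 5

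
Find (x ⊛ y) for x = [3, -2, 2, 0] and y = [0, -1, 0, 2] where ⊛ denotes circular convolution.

(x ⊛ y)[n] = Σ(m=0 to 3) x[m] · y[(n-m) mod 4]

Computing each output sample:
(x ⊛ y)[0] = -4
(x ⊛ y)[1] = 1
(x ⊛ y)[2] = 2
(x ⊛ y)[3] = 4

x ⊛ y = [-4, 1, 2, 4]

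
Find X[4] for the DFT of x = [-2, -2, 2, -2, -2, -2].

X[4] = Σ(n=0 to 5) x[n] · ω_6^(4n) where ω_6 = e^(-2πi/6)
= (-2)·ω_6^0 + (-2)·ω_6^4 + (2)·ω_6^8 + (-2)·ω_6^12 + (-2)·ω_6^16 + (-2)·ω_6^20

X[4] = -2.0000-3.4641i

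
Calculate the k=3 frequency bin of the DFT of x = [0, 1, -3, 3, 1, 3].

X[3] = Σ(n=0 to 5) x[n] · ω_6^(3n) where ω_6 = e^(-2πi/6)
= (0)·ω_6^0 + (1)·ω_6^3 + (-3)·ω_6^6 + (3)·ω_6^9 + (1)·ω_6^12 + (3)·ω_6^15

X[3] = -9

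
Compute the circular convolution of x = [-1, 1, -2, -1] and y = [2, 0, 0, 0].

(x ⊛ y)[n] = Σ(m=0 to 3) x[m] · y[(n-m) mod 4]

Computing each output sample:
(x ⊛ y)[0] = -2
(x ⊛ y)[1] = 2
(x ⊛ y)[2] = -4
(x ⊛ y)[3] = -2

x ⊛ y = [-2, 2, -4, -2]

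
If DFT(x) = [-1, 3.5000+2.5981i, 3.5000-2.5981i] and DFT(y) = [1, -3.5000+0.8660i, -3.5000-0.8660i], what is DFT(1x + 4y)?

By linearity: DFT(1x + 4y) = 1·DFT(x) + 4·DFT(y)
= 1·[-1, 3.5000+2.5981i, 3.5000-2.5981i] + 4·[1, -3.5000+0.8660i, -3.5000-0.8660i]

Computing element-wise:
Z[0] = 1·(-1) + 4·(1) = 3
Z[1] = 1·(3.5000+2.5981i) + 4·(-3.5000+0.8660i) = -10.5000+6.0621i
Z[2] = 1·(3.5000-2.5981i) + 4·(-3.5000-0.8660i) = -10.5000-6.0621i

DFT(1x + 4y) = 1·X + 4·Y = [3, -10.5000+6.0621i, -10.5000-6.0621i]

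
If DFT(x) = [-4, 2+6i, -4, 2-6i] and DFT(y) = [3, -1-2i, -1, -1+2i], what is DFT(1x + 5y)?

By linearity: DFT(1x + 5y) = 1·DFT(x) + 5·DFT(y)
= 1·[-4, 2+6i, -4, 2-6i] + 5·[3, -1-2i, -1, -1+2i]

Computing element-wise:
Z[0] = 1·(-4) + 5·(3) = 11
Z[1] = 1·(2+6i) + 5·(-1-2i) = -3-4i
Z[2] = 1·(-4) + 5·(-1) = -9
Z[3] = 1·(2-6i) + 5·(-1+2i) = -3+4i

DFT(1x + 5y) = 1·X + 5·Y = [11, -3-4i, -9, -3+4i]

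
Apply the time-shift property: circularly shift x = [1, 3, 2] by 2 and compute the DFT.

Time shift by 2: X_shifted[k] = ω_3^(2k) · X[k]
Shifted x = [3, 2, 1]

DFT(x[n-2]) = [6, 1.5000-0.8660i, 1.5000+0.8660i]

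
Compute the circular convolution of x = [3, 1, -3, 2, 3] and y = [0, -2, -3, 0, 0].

(x ⊛ y)[n] = Σ(m=0 to 4) x[m] · y[(n-m) mod 5]

Computing each output sample:
(x ⊛ y)[0] = -12
(x ⊛ y)[1] = -15
(x ⊛ y)[2] = -11
(x ⊛ y)[3] = 3
(x ⊛ y)[4] = 5

x ⊛ y = [-12, -15, -11, 3, 5]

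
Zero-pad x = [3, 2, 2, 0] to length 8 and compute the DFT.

Original 4-point DFT: [7, 1-2i, 3, 1+2i]
Zero-padded 8-point DFT provides frequency interpolation.

DFT_8([x, 0, ...]) = [7, 4.4142-3.4142i, 1-2i, 1.5858+0.5858i, 3, 1.5858-0.5858i, 1+2i, 4.4142+3.4142i]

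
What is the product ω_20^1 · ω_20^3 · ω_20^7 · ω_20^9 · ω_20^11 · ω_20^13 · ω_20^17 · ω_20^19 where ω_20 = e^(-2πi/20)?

The primitive 20th roots of unity are ω_20^k for k coprime to 20: k ∈ {1, 3, 7, 9, 11, 13, 17, 19}
Their product equals the constant term of the cyclotomic polynomial Φ_20(x) up to sign.
For n ≥ 3, the product of all primitive nth roots of unity is 1. (For n=1 it is 1; for n=2 it is -1.)

1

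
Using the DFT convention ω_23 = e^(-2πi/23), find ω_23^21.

ω_23^21 = e^(-2πi·21/23)
= cos(-2π·21/23) + i·sin(-2π·21/23)
= cos(-42π/23) + i·sin(-42π/23)

ω_23^21 = cos(-42π/23) + i·sin(-42π/23) = 0.8544+0.5196i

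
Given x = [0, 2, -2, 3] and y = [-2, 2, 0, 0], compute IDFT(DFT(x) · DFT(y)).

(x ⊛ y)[n] = Σ(m=0 to 3) x[m] · y[(n-m) mod 4]

Computing each output sample:
(x ⊛ y)[0] = 6
(x ⊛ y)[1] = -4
(x ⊛ y)[2] = 8
(x ⊛ y)[3] = -10

x ⊛ y = [6, -4, 8, -10]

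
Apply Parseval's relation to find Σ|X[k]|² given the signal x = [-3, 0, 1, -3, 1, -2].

Parseval: Σ|x[n]|² = (1/N)Σ|X[k]|², so Σ|X[k]|² = N·Σ|x[n]|² = 6·24.0000

Σ|X[k]|² = N·Σ|x[n]|² = 6·24.0000 = 144.0000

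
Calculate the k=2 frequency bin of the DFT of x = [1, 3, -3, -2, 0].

X[2] = Σ(n=0 to 4) x[n] · ω_5^(2n) where ω_5 = e^(-2πi/5)
= (1)·ω_5^0 + (3)·ω_5^2 + (-3)·ω_5^4 + (-2)·ω_5^6 + (0)·ω_5^8

X[2] = -2.9721-2.7144i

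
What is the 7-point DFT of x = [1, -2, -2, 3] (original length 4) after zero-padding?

Original 4-point DFT: [0, 3+5i, -2, 3-5i]
Zero-padded 7-point DFT provides frequency interpolation.

DFT_7([x, 0, ...]) = [0, -2.5048+2.2119i, 5.1174+3.4276i, 0.8874-3.6207i, 0.8874+3.6207i, 5.1174-3.4276i, -2.5048-2.2119i]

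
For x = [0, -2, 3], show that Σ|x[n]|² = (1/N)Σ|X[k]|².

Time domain:
Σ|x[n]|² = |0|² + |-2|² + |3|² = 13.0000

Frequency domain:
(1/3)Σ|X[k]|² = (1/3)(|1|² + |-0.5000+4.3301i|² + |-0.5000-4.3301i|²) = (1/3)·39.0000 = 13.0000

Both sides agree, confirming Parseval's theorem.

Σ|x[n]|² = (1/N)Σ|X[k]|² = 13.0000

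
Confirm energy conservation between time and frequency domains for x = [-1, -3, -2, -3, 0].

Time domain:
Σ|x[n]|² = |-1|² + |-3|² + |-2|² + |-3|² + |0|² = 23.0000

Frequency domain:
(1/5)Σ|X[k]|² = (1/5)(|-9|² + |2.1180+2.2654i|² + |-0.1180+2.7144i|² + |-0.1180-2.7144i|² + |2.1180-2.2654i|²) = (1/5)·115.0000 = 23.0000

Both sides agree, confirming Parseval's theorem.

Σ|x[n]|² = (1/N)Σ|X[k]|² = 23.0000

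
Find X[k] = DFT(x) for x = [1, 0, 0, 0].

X[k] = Σ(n=0 to 3) x[n] · ω_4^(nk)
where ω_4 = e^(-2πi/4)

Computing each X[k]:
X[0] = 1
X[1] = 1
X[2] = 1
X[3] = 1

X = [1, 1, 1, 1]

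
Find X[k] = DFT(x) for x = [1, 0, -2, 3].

X[k] = Σ(n=0 to 3) x[n] · ω_4^(nk)
where ω_4 = e^(-2πi/4)

Computing each X[k]:
X[0] = 2
X[1] = 3+3i
X[2] = -4
X[3] = 3-3i

X = [2, 3+3i, -4, 3-3i]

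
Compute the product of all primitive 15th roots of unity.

The primitive 15th roots of unity are ω_15^k for k coprime to 15: k ∈ {1, 2, 4, 7, 8, 11, 13, 14}
Their product equals the constant term of the cyclotomic polynomial Φ_15(x) up to sign.
For n ≥ 3, the product of all primitive nth roots of unity is 1. (For n=1 it is 1; for n=2 it is -1.)

1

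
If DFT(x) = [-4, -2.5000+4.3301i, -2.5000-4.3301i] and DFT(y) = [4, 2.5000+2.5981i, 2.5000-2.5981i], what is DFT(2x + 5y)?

By linearity: DFT(2x + 5y) = 2·DFT(x) + 5·DFT(y)
= 2·[-4, -2.5000+4.3301i, -2.5000-4.3301i] + 5·[4, 2.5000+2.5981i, 2.5000-2.5981i]

Computing element-wise:
Z[0] = 2·(-4) + 5·(4) = 12
Z[1] = 2·(-2.5000+4.3301i) + 5·(2.5000+2.5981i) = 7.5000+21.6507i
Z[2] = 2·(-2.5000-4.3301i) + 5·(2.5000-2.5981i) = 7.5000-21.6507i

DFT(2x + 5y) = 2·X + 5·Y = [12, 7.5000+21.6507i, 7.5000-21.6507i]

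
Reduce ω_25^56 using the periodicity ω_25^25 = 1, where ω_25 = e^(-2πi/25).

Since ω_25^25 = 1, powers reduce modulo 25.
56 mod 25 = 6
So ω_25^56 = ω_25^6 = e^(-2πi·6/25)

ω_25^56 = ω_25^6 = 0.0628-0.9980i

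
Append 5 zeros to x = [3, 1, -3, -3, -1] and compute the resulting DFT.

Original 5-point DFT: [-3, 7.8541-1.9021i, 1.1459-1.1756i, 1.1459+1.1756i, 7.8541+1.9021i]
Zero-padded 10-point DFT provides frequency interpolation.

DFT_10([x, 0, ...]) = [-3, 4.6180+5.7063i, 7.8541-1.9021i, 2.3820-3.5267i, 1.1459-1.1756i, 1, 1.1459+1.1756i, 2.3820+3.5267i, 7.8541+1.9021i, 4.6180-5.7063i]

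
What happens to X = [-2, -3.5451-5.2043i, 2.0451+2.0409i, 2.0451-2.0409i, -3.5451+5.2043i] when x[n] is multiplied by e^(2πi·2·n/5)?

Modulation property: DFT(ω_5^(-2n)·x[n]) = X[(k-2) mod 5], so circularly shift X by 2 positions.

X[k-2] = [2.0451-2.0409i, -3.5451+5.2043i, -2, -3.5451-5.2043i, 2.0451+2.0409i]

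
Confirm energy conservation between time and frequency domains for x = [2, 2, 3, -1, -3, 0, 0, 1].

Time domain:
Σ|x[n]|² = |2|² + |2|² + |3|² + |-1|² + |-3|² + |0|² + |0|² + |1|² = 28.0000

Frequency domain:
(1/8)Σ|X[k]|² = (1/8)(|4|² + |7.8284-3.0000i|² + |-4-2i|² + |2.1716+3.0000i|² + |0|² + |2.1716-3.0000i|² + |-4+2i|² + |7.8284+3.0000i|²) = (1/8)·224.0000 = 28.0000

Both sides agree, confirming Parseval's theorem.

Σ|x[n]|² = (1/N)Σ|X[k]|² = 28.0000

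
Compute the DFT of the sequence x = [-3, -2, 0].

X[k] = Σ(n=0 to 2) x[n] · ω_3^(nk)
where ω_3 = e^(-2πi/3)

Computing each X[k]:
X[0] = -5
X[1] = -2.0000+1.7321i
X[2] = -2.0000-1.7321i

X = [-5, -2.0000+1.7321i, -2.0000-1.7321i]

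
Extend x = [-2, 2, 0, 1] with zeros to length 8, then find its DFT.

Original 4-point DFT: [1, -2-1i, -5, -2+1i]
Zero-padded 8-point DFT provides frequency interpolation.

DFT_8([x, 0, ...]) = [1, -1.2929-2.1213i, -2-1i, -2.7071-2.1213i, -5, -2.7071+2.1213i, -2+1i, -1.2929+2.1213i]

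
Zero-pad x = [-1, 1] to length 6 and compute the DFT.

Original 2-point DFT: [0, -2]
Zero-padded 6-point DFT provides frequency interpolation.

DFT_6([x, 0, ...]) = [0, -0.5000-0.8660i, -1.5000-0.8660i, -2, -1.5000+0.8660i, -0.5000+0.8660i]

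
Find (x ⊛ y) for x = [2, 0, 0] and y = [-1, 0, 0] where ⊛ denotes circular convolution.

(x ⊛ y)[n] = Σ(m=0 to 2) x[m] · y[(n-m) mod 3]

Computing each output sample:
(x ⊛ y)[0] = -2
(x ⊛ y)[1] = 0
(x ⊛ y)[2] = 0

x ⊛ y = [-2, 0, 0]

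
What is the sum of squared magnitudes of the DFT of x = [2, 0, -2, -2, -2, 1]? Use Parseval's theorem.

Parseval: Σ|x[n]|² = (1/N)Σ|X[k]|², so Σ|X[k]|² = N·Σ|x[n]|² = 6·17.0000

Σ|X[k]|² = N·Σ|x[n]|² = 6·17.0000 = 102.0000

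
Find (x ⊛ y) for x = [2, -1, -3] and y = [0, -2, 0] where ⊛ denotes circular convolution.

(x ⊛ y)[n] = Σ(m=0 to 2) x[m] · y[(n-m) mod 3]

Computing each output sample:
(x ⊛ y)[0] = 6
(x ⊛ y)[1] = -4
(x ⊛ y)[2] = 2

x ⊛ y = [6, -4, 2]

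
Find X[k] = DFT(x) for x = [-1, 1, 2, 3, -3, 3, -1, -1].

X[k] = Σ(n=0 to 7) x[n] · ω_8^(nk)
where ω_8 = e^(-2πi/8)

Computing each X[k]:
X[0] = 3
X[1] = -2.2426-4.4142i
X[2] = -5-2i
X[3] = 6.2426+1.5858i
X[4] = -9
X[5] = 6.2426-1.5858i
X[6] = -5+2i
X[7] = -2.2426+4.4142i

X = [3, -2.2426-4.4142i, -5-2i, 6.2426+1.5858i, -9, 6.2426-1.5858i, -5+2i, -2.2426+4.4142i]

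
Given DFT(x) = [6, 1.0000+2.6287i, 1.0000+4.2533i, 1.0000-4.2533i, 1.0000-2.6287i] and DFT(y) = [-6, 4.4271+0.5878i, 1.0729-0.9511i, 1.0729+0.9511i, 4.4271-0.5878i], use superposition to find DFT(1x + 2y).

By linearity: DFT(1x + 2y) = 1·DFT(x) + 2·DFT(y)
= 1·[6, 1.0000+2.6287i, 1.0000+4.2533i, 1.0000-4.2533i, 1.0000-2.6287i] + 2·[-6, 4.4271+0.5878i, 1.0729-0.9511i, 1.0729+0.9511i, 4.4271-0.5878i]

Computing element-wise:
Z[0] = 1·(6) + 2·(-6) = -6
Z[1] = 1·(1.0000+2.6287i) + 2·(4.4271+0.5878i) = 9.8542+3.8043i
Z[2] = 1·(1.0000+4.2533i) + 2·(1.0729-0.9511i) = 3.1458+2.3511i
Z[3] = 1·(1.0000-4.2533i) + 2·(1.0729+0.9511i) = 3.1458-2.3511i
Z[4] = 1·(1.0000-2.6287i) + 2·(4.4271-0.5878i) = 9.8542-3.8043i

DFT(1x + 2y) = 1·X + 2·Y = [-6, 9.8542+3.8043i, 3.1458+2.3511i, 3.1458-2.3511i, 9.8542-3.8043i]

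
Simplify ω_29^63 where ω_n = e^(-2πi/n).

Since ω_29^29 = 1, powers reduce modulo 29.
63 mod 29 = 5
So ω_29^63 = ω_29^5 = e^(-2πi·5/29)

ω_29^63 = ω_29^5 = 0.4684-0.8835i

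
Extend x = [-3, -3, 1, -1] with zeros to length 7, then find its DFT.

Original 4-point DFT: [-6, -4+2i, 2, -4-2i]
Zero-padded 7-point DFT provides frequency interpolation.

DFT_7([x, 0, ...]) = [-6, -4.1920+1.8045i, -3.8569+2.5768i, 0.5489+3.0584i, 0.5489-3.0584i, -3.8569-2.5768i, -4.1920-1.8045i]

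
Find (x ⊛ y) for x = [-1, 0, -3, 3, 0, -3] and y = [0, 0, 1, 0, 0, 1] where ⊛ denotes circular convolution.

(x ⊛ y)[n] = Σ(m=0 to 5) x[m] · y[(n-m) mod 6]

Computing each output sample:
(x ⊛ y)[0] = 0
(x ⊛ y)[1] = -6
(x ⊛ y)[2] = 2
(x ⊛ y)[3] = 0
(x ⊛ y)[4] = -6
(x ⊛ y)[5] = 2

x ⊛ y = [0, -6, 2, 0, -6, 2]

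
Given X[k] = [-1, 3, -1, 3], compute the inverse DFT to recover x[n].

x[n] = (1/4) Σ(k=0 to 3) X[k] · e^(2πikn/4)

Computing each x[n]:
x[0] = 1
x[1] = 0
x[2] = -2
x[3] = 0

x = [1, 0, -2, 0]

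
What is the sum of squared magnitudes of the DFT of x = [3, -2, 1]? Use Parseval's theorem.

Parseval: Σ|x[n]|² = (1/N)Σ|X[k]|², so Σ|X[k]|² = N·Σ|x[n]|² = 3·14.0000

Σ|X[k]|² = N·Σ|x[n]|² = 3·14.0000 = 42.0000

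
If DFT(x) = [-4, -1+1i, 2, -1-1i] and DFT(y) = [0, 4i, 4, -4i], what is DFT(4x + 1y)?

By linearity: DFT(4x + 1y) = 4·DFT(x) + 1·DFT(y)
= 4·[-4, -1+1i, 2, -1-1i] + 1·[0, 4i, 4, -4i]

Computing element-wise:
Z[0] = 4·(-4) + 1·(0) = -16
Z[1] = 4·(-1+1i) + 1·(4i) = -4+8i
Z[2] = 4·(2) + 1·(4) = 12
Z[3] = 4·(-1-1i) + 1·(-4i) = -4-8i

DFT(4x + 1y) = 4·X + 1·Y = [-16, -4+8i, 12, -4-8i]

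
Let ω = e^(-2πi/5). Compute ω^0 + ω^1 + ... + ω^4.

Sum of all nth roots of unity equals 0 for n > 1 (geometric series with r ≠ 1).

0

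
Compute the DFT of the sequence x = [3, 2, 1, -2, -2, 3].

X[k] = Σ(n=0 to 5) x[n] · ω_6^(nk)
where ω_6 = e^(-2πi/6)

Computing each X[k]:
X[0] = 5
X[1] = 8.0000-1.7321i
X[2] = -1.0000+3.4641i
X[3] = -1
X[4] = -1.0000-3.4641i
X[5] = 8.0000+1.7321i

X = [5, 8.0000-1.7321i, -1.0000+3.4641i, -1, -1.0000-3.4641i, 8.0000+1.7321i]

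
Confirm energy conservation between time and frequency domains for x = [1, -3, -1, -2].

Time domain:
Σ|x[n]|² = |1|² + |-3|² + |-1|² + |-2|² = 15.0000

Frequency domain:
(1/4)Σ|X[k]|² = (1/4)(|-5|² + |2+1i|² + |5|² + |2-1i|²) = (1/4)·60.0000 = 15.0000

Both sides agree, confirming Parseval's theorem.

Σ|x[n]|² = (1/N)Σ|X[k]|² = 15.0000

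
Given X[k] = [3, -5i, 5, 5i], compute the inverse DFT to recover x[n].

x[n] = (1/4) Σ(k=0 to 3) X[k] · e^(2πikn/4)

Computing each x[n]:
x[0] = 2
x[1] = 2
x[2] = 2
x[3] = -3

x = [2, 2, 2, -3]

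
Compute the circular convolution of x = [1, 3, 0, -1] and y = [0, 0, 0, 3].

(x ⊛ y)[n] = Σ(m=0 to 3) x[m] · y[(n-m) mod 4]

Computing each output sample:
(x ⊛ y)[0] = 9
(x ⊛ y)[1] = 0
(x ⊛ y)[2] = -3
(x ⊛ y)[3] = 3

x ⊛ y = [9, 0, -3, 3]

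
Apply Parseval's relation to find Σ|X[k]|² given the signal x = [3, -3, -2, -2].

Parseval: Σ|x[n]|² = (1/N)Σ|X[k]|², so Σ|X[k]|² = N·Σ|x[n]|² = 4·26.0000

Σ|X[k]|² = N·Σ|x[n]|² = 4·26.0000 = 104.0000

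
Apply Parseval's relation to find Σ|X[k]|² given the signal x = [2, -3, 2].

Parseval: Σ|x[n]|² = (1/N)Σ|X[k]|², so Σ|X[k]|² = N·Σ|x[n]|² = 3·17.0000

Σ|X[k]|² = N·Σ|x[n]|² = 3·17.0000 = 51.0000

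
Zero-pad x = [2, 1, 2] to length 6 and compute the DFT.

Original 3-point DFT: [5, 0.5000+0.8660i, 0.5000-0.8660i]
Zero-padded 6-point DFT provides frequency interpolation.

DFT_6([x, 0, ...]) = [5, 1.5000-2.5981i, 0.5000+0.8660i, 3, 0.5000-0.8660i, 1.5000+2.5981i]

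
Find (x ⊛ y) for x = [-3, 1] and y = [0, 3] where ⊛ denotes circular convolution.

(x ⊛ y)[n] = Σ(m=0 to 1) x[m] · y[(n-m) mod 2]

Computing each output sample:
(x ⊛ y)[0] = 3
(x ⊛ y)[1] = -9

x ⊛ y = [3, -9]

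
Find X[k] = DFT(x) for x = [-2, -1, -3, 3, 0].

X[k] = Σ(n=0 to 4) x[n] · ω_5^(nk)
where ω_5 = e^(-2πi/5)

Computing each X[k]:
X[0] = -3
X[1] = -2.3090+4.4778i
X[2] = -1.1910-5.1186i
X[3] = -1.1910+5.1186i
X[4] = -2.3090-4.4778i

X = [-3, -2.3090+4.4778i, -1.1910-5.1186i, -1.1910+5.1186i, -2.3090-4.4778i]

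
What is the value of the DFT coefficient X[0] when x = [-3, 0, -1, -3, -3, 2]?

X[0] = Σ(n=0 to 5) x[n] · ω_6^0 = Σ x[n]
= (-3) + (0) + (-1) + (-3) + (-3) + (2)

X[0] = -8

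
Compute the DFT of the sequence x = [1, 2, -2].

X[k] = Σ(n=0 to 2) x[n] · ω_3^(nk)
where ω_3 = e^(-2πi/3)

Computing each X[k]:
X[0] = 1
X[1] = 1.0000-3.4641i
X[2] = 1.0000+3.4641i

X = [1, 1.0000-3.4641i, 1.0000+3.4641i]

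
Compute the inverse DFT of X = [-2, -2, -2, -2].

x[n] = (1/4) Σ(k=0 to 3) X[k] · e^(2πikn/4)

Computing each x[n]:
x[0] = -2
x[1] = 0
x[2] = 0
x[3] = 0

x = [-2, 0, 0, 0]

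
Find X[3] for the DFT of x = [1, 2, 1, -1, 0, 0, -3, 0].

X[3] = Σ(n=0 to 7) x[n] · ω_8^(3n) where ω_8 = e^(-2πi/8)
= (1)·ω_8^0 + (2)·ω_8^3 + (1)·ω_8^6 + (-1)·ω_8^9 + (0)·ω_8^12 + (0)·ω_8^15 + (-3)·ω_8^18 + (0)·ω_8^21

X[3] = -1.1213+3.2929i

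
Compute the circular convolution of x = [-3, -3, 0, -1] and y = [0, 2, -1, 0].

(x ⊛ y)[n] = Σ(m=0 to 3) x[m] · y[(n-m) mod 4]

Computing each output sample:
(x ⊛ y)[0] = -2
(x ⊛ y)[1] = -5
(x ⊛ y)[2] = -3
(x ⊛ y)[3] = 3

x ⊛ y = [-2, -5, -3, 3]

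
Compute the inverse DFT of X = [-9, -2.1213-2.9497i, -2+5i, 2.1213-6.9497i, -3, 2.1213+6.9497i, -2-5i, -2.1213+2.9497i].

x[n] = (1/8) Σ(k=0 to 7) X[k] · e^(2πikn/8)

Computing each x[n]:
x[0] = -2
x[1] = -1
x[2] = -2
x[3] = 3
x[4] = -2
x[5] = -3
x[6] = 0
x[7] = -2

x = [-2, -1, -2, 3, -2, -3, 0, -2]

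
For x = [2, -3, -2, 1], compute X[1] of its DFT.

X[1] = Σ(n=0 to 3) x[n] · ω_4^(1n) where ω_4 = e^(-2πi/4)
= (2)·ω_4^0 + (-3)·ω_4^1 + (-2)·ω_4^2 + (1)·ω_4^3

X[1] = 4+4i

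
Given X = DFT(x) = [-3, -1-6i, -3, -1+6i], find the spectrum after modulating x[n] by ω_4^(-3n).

Modulation property: DFT(ω_4^(-3n)·x[n]) = X[(k-3) mod 4], so circularly shift X by 3 positions.

X[k-3] = [-1-6i, -3, -1+6i, -3]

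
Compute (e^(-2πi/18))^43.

Since ω_18^18 = 1, powers reduce modulo 18.
43 mod 18 = 7
So ω_18^43 = ω_18^7 = e^(-2πi·7/18)

ω_18^43 = ω_18^7 = -0.7660-0.6428i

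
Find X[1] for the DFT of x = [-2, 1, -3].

X[1] = Σ(n=0 to 2) x[n] · ω_3^(1n) where ω_3 = e^(-2πi/3)
= (-2)·ω_3^0 + (1)·ω_3^1 + (-3)·ω_3^2

X[1] = -1.0000-3.4641i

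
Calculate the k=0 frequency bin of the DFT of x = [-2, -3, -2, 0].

X[0] = Σ(n=0 to 3) x[n] · ω_4^0 = Σ x[n]
= (-2) + (-3) + (-2) + (0)

X[0] = -7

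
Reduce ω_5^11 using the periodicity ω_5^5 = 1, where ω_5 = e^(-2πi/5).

Since ω_5^5 = 1, powers reduce modulo 5.
11 mod 5 = 1
So ω_5^11 = ω_5^1 = e^(-2πi·1/5)

ω_5^11 = ω_5^1 = 0.3090-0.9511i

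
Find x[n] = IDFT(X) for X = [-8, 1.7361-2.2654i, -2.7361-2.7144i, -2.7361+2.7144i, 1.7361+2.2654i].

x[n] = (1/5) Σ(k=0 to 4) X[k] · e^(2πikn/5)

Computing each x[n]:
x[0] = -2
x[1] = 1
x[2] = -3
x[3] = -2
x[4] = -2

x = [-2, 1, -3, -2, -2]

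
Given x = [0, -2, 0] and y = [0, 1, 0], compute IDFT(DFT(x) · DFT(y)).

(x ⊛ y)[n] = Σ(m=0 to 2) x[m] · y[(n-m) mod 3]

Computing each output sample:
(x ⊛ y)[0] = 0
(x ⊛ y)[1] = 0
(x ⊛ y)[2] = -2

x ⊛ y = [0, 0, -2]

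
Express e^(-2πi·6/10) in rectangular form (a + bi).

ω_10^6 = e^(-2πi·6/10)
= cos(-2π·6/10) + i·sin(-2π·6/10)
= cos(-12π/10) + i·sin(-12π/10)

ω_10^6 = cos(-12π/10) + i·sin(-12π/10) = -0.8090+0.5878i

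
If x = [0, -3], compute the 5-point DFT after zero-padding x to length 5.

Original 2-point DFT: [-3, 3]
Zero-padded 5-point DFT provides frequency interpolation.

DFT_5([x, 0, ...]) = [-3, -0.9271+2.8532i, 2.4271+1.7634i, 2.4271-1.7634i, -0.9271-2.8532i]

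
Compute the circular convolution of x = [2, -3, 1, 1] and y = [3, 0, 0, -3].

(x ⊛ y)[n] = Σ(m=0 to 3) x[m] · y[(n-m) mod 4]

Computing each output sample:
(x ⊛ y)[0] = 15
(x ⊛ y)[1] = -12
(x ⊛ y)[2] = 0
(x ⊛ y)[3] = -3

x ⊛ y = [15, -12, 0, -3]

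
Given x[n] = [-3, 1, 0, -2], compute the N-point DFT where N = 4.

X[k] = Σ(n=0 to 3) x[n] · ω_4^(nk)
where ω_4 = e^(-2πi/4)

Computing each X[k]:
X[0] = -4
X[1] = -3-3i
X[2] = -2
X[3] = -3+3i

X = [-4, -3-3i, -2, -3+3i]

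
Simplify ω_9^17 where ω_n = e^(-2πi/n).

Since ω_9^9 = 1, powers reduce modulo 9.
17 mod 9 = 8
So ω_9^17 = ω_9^8 = e^(-2πi·8/9)

ω_9^17 = ω_9^8 = 0.7660+0.6428i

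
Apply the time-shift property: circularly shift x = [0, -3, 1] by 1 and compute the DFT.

Time shift by 1: X_shifted[k] = ω_3^(1k) · X[k]
Shifted x = [1, 0, -3]

DFT(x[n-1]) = [-2, 2.5000-2.5981i, 2.5000+2.5981i]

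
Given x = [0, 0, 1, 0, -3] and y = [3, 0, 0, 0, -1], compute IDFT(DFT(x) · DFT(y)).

(x ⊛ y)[n] = Σ(m=0 to 4) x[m] · y[(n-m) mod 5]

Computing each output sample:
(x ⊛ y)[0] = 0
(x ⊛ y)[1] = -1
(x ⊛ y)[2] = 3
(x ⊛ y)[3] = 3
(x ⊛ y)[4] = -9

x ⊛ y = [0, -1, 3, 3, -9]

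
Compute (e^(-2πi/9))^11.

Since ω_9^9 = 1, powers reduce modulo 9.
11 mod 9 = 2
So ω_9^11 = ω_9^2 = e^(-2πi·2/9)

ω_9^11 = ω_9^2 = 0.1736-0.9848i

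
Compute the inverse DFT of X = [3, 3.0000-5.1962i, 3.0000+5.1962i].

x[n] = (1/3) Σ(k=0 to 2) X[k] · e^(2πikn/3)

Computing each x[n]:
x[0] = 3
x[1] = 3
x[2] = -3

x = [3, 3, -3]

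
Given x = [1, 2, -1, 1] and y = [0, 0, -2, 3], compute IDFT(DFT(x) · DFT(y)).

(x ⊛ y)[n] = Σ(m=0 to 3) x[m] · y[(n-m) mod 4]

Computing each output sample:
(x ⊛ y)[0] = 8
(x ⊛ y)[1] = -5
(x ⊛ y)[2] = 1
(x ⊛ y)[3] = -1

x ⊛ y = [8, -5, 1, -1]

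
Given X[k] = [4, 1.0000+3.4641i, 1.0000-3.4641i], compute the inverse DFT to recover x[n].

x[n] = (1/3) Σ(k=0 to 2) X[k] · e^(2πikn/3)

Computing each x[n]:
x[0] = 2
x[1] = -1
x[2] = 3

x = [2, -1, 3]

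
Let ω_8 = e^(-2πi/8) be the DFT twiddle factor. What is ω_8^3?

ω_8^3 = e^(-2πi·3/8)
= cos(-2π·3/8) + i·sin(-2π·3/8)
= cos(-6π/8) + i·sin(-6π/8)

ω_8^3 = cos(-6π/8) + i·sin(-6π/8) = -0.7071-0.7071i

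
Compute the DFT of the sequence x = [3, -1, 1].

X[k] = Σ(n=0 to 2) x[n] · ω_3^(nk)
where ω_3 = e^(-2πi/3)

Computing each X[k]:
X[0] = 3
X[1] = 3.0000+1.7321i
X[2] = 3.0000-1.7321i

X = [3, 3.0000+1.7321i, 3.0000-1.7321i]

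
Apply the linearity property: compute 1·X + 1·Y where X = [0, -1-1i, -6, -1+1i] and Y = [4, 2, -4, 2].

By linearity: DFT(1x + 1y) = 1·DFT(x) + 1·DFT(y)
= 1·[0, -1-1i, -6, -1+1i] + 1·[4, 2, -4, 2]

Computing element-wise:
Z[0] = 1·(0) + 1·(4) = 4
Z[1] = 1·(-1-1i) + 1·(2) = 1-1i
Z[2] = 1·(-6) + 1·(-4) = -10
Z[3] = 1·(-1+1i) + 1·(2) = 1+1i

DFT(1x + 1y) = 1·X + 1·Y = [4, 1-1i, -10, 1+1i]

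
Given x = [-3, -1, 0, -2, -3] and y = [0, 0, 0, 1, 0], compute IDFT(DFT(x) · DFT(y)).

(x ⊛ y)[n] = Σ(m=0 to 4) x[m] · y[(n-m) mod 5]

Computing each output sample:
(x ⊛ y)[0] = 0
(x ⊛ y)[1] = -2
(x ⊛ y)[2] = -3
(x ⊛ y)[3] = -3
(x ⊛ y)[4] = -1

x ⊛ y = [0, -2, -3, -3, -1]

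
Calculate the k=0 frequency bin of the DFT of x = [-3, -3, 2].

X[0] = Σ(n=0 to 2) x[n] · ω_3^0 = Σ x[n]
= (-3) + (-3) + (2)

X[0] = -4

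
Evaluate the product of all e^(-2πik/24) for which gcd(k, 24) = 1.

The primitive 24th roots of unity are ω_24^k for k coprime to 24: k ∈ {1, 5, 7, 11, 13, 17, 19, 23}
Their product equals the constant term of the cyclotomic polynomial Φ_24(x) up to sign.
For n ≥ 3, the product of all primitive nth roots of unity is 1. (For n=1 it is 1; for n=2 it is -1.)

1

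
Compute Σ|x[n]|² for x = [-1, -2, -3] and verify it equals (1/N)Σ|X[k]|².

Time domain:
Σ|x[n]|² = |-1|² + |-2|² + |-3|² = 14.0000

Frequency domain:
(1/3)Σ|X[k]|² = (1/3)(|-6|² + |1.5000-0.8660i|² + |1.5000+0.8660i|²) = (1/3)·42.0000 = 14.0000

Both sides agree, confirming Parseval's theorem.

Σ|x[n]|² = (1/N)Σ|X[k]|² = 14.0000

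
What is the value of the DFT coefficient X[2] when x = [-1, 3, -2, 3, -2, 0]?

X[2] = Σ(n=0 to 5) x[n] · ω_6^(2n) where ω_6 = e^(-2πi/6)
= (-1)·ω_6^0 + (3)·ω_6^2 + (-2)·ω_6^4 + (3)·ω_6^6 + (-2)·ω_6^8 + (0)·ω_6^10

X[2] = 2.5000-2.5981i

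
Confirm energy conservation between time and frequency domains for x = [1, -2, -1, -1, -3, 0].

Time domain:
Σ|x[n]|² = |1|² + |-2|² + |-1|² + |-1|² + |-3|² + |0|² = 16.0000

Frequency domain:
(1/6)Σ|X[k]|² = (1/6)(|-6|² + |3|² + |3.0000+3.4641i|² + |0|² + |3.0000-3.4641i|² + |3|²) = (1/6)·96.0000 = 16.0000

Both sides agree, confirming Parseval's theorem.

Σ|x[n]|² = (1/N)Σ|X[k]|² = 16.0000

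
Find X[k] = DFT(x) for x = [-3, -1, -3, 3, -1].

X[k] = Σ(n=0 to 4) x[n] · ω_5^(nk)
where ω_5 = e^(-2πi/5)

Computing each X[k]:
X[0] = -5
X[1] = -3.6180+3.5267i
X[2] = -1.3820-5.7063i
X[3] = -1.3820+5.7063i
X[4] = -3.6180-3.5267i

X = [-5, -3.6180+3.5267i, -1.3820-5.7063i, -1.3820+5.7063i, -3.6180-3.5267i]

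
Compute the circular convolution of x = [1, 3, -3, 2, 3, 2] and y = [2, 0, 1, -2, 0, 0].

(x ⊛ y)[n] = Σ(m=0 to 5) x[m] · y[(n-m) mod 6]

Computing each output sample:
(x ⊛ y)[0] = 1
(x ⊛ y)[1] = 2
(x ⊛ y)[2] = -9
(x ⊛ y)[3] = 5
(x ⊛ y)[4] = -3
(x ⊛ y)[5] = 12

x ⊛ y = [1, 2, -9, 5, -3, 12]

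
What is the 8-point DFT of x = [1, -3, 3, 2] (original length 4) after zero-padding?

Original 4-point DFT: [3, -2+5i, 5, -2-5i]
Zero-padded 8-point DFT provides frequency interpolation.

DFT_8([x, 0, ...]) = [3, -2.5355-2.2929i, -2+5i, 4.5355+3.7071i, 5, 4.5355-3.7071i, -2-5i, -2.5355+2.2929i]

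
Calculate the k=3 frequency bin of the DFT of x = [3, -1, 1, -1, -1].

X[3] = Σ(n=0 to 4) x[n] · ω_5^(3n) where ω_5 = e^(-2πi/5)
= (3)·ω_5^0 + (-1)·ω_5^3 + (1)·ω_5^6 + (-1)·ω_5^9 + (-1)·ω_5^12

X[3] = 4.6180-1.9021i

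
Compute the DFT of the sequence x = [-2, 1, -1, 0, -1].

X[k] = Σ(n=0 to 4) x[n] · ω_5^(nk)
where ω_5 = e^(-2πi/5)

Computing each X[k]:
X[0] = -3
X[1] = -1.1910-1.3143i
X[2] = -2.3090-2.1266i
X[3] = -2.3090+2.1266i
X[4] = -1.1910+1.3143i

X = [-3, -1.1910-1.3143i, -2.3090-2.1266i, -2.3090+2.1266i, -1.1910+1.3143i]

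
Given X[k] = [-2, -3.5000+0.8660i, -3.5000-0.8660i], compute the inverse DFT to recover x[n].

x[n] = (1/3) Σ(k=0 to 2) X[k] · e^(2πikn/3)

Computing each x[n]:
x[0] = -3
x[1] = 0
x[2] = 1

x = [-3, 0, 1]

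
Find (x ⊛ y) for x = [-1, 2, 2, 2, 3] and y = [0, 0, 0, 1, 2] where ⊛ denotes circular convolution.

(x ⊛ y)[n] = Σ(m=0 to 4) x[m] · y[(n-m) mod 5]

Computing each output sample:
(x ⊛ y)[0] = 6
(x ⊛ y)[1] = 6
(x ⊛ y)[2] = 7
(x ⊛ y)[3] = 5
(x ⊛ y)[4] = 0

x ⊛ y = [6, 6, 7, 5, 0]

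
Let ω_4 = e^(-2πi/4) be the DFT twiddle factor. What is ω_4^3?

ω_4^3 = e^(-2πi·3/4)
= cos(-2π·3/4) + i·sin(-2π·3/4)
= cos(-6π/4) + i·sin(-6π/4)

ω_4^3 = cos(-6π/4) + i·sin(-6π/4) = 1i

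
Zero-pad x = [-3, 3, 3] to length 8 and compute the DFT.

Original 3-point DFT: [3, -6, -6]
Zero-padded 8-point DFT provides frequency interpolation.

DFT_8([x, 0, ...]) = [3, -0.8787-5.1213i, -6-3i, -5.1213+0.8787i, -3, -5.1213-0.8787i, -6+3i, -0.8787+5.1213i]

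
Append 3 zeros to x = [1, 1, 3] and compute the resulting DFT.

Original 3-point DFT: [5, -1.0000+1.7321i, -1.0000-1.7321i]
Zero-padded 6-point DFT provides frequency interpolation.

DFT_6([x, 0, ...]) = [5, -3.4641i, -1.0000+1.7321i, 3, -1.0000-1.7321i, 3.4641i]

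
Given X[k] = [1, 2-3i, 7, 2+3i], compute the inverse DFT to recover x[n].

x[n] = (1/4) Σ(k=0 to 3) X[k] · e^(2πikn/4)

Computing each x[n]:
x[0] = 3
x[1] = 0
x[2] = 1
x[3] = -3

x = [3, 0, 1, -3]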